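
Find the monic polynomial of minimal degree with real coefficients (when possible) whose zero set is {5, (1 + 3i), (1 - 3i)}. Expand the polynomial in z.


The polynomial is p(z) = ∏_{α ∈ S} (z − α), where S = {5, (1 + 3i), (1 - 3i)}.
Expanding the product yields: p(z) = z^3 -7·z^2 + 20·z -50.
Note conjugate pairs combine to real quadratics: (z − (1+3i))(z − (1−3i)) = z² − 2z + 10.
The resulting polynomial has degree 3 and real coefficients as required.

p(z) = z^3 -7·z^2 + 20·z -50.


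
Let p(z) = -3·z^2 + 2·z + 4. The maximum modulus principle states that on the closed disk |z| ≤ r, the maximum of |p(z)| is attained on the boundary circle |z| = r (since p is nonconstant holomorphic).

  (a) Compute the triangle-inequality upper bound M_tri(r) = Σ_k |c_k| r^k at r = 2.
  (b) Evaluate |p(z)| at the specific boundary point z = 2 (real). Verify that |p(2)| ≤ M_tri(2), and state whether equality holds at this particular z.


Coefficients: c_0 = 4, c_1 = 2, c_2 = -3. Radius r = 2.
Part (a). Triangle bound: M_tri(r) = Σ_k |c_k| r^k
  = |4|·2^0 + |2|·2^1 + |-3|·2^2
  = 4 + 4 + 12 = 20.
This bounds M(r) := max_{|z|=r} |p(z)| from above; equality holds iff all terms c_k z^k can be made to align in phase at a single z on |z|=r.
Part (b). At z = 2 (real, on the circle |z| = r):
  p(2) = (4)·2^0 + (2)·2^1 + (-3)·2^2 = -4.
  |p(2)| = 4.
Check: |p(2)| = 4 ≤ 20 = M_tri(2). ✓ Equality does not hold at z = 2 (the coefficients have mixed signs, so the terms do not all align in phase there).

M_tri(2) = 20; |p(2)| = 4; equality at z=2: no.


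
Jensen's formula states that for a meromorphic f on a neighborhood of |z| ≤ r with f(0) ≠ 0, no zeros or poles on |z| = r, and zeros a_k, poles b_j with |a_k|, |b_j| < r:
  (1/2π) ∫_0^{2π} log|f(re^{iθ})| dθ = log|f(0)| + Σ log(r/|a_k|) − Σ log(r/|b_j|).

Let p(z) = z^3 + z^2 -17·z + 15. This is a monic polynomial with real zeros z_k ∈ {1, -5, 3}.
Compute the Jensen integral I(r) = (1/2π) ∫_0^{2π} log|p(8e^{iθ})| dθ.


Zeros: -5, 1, 3; r = 8.
Inside |z| < r: -5, 1, 3. Outside (|z| ≥ r): ∅.
p(0) = 15, so log|p(0)| = log(15) = 2.7081.
Apply Jensen: I(r) = log|p(0)| + Σ_k log(r/|z_k|), summed over zeros inside |z| < r.
  log(r/|z_k|) for z_k = 1: log(8/1) = 2.0794
  log(r/|z_k|) for z_k = -5: log(8/5) = 0.4700
  log(r/|z_k|) for z_k = 3: log(8/3) = 0.9808
Sum over inside zeros: 3.5303.
I(r) = log|p(0)| + (inside sum) = 2.7081 + 3.5303 = 6.2383.
Closed form (all zeros inside, monic): I(r) = n·log(r) = 3·log(8) = 6.2383. ✓

I(r) ≈ 6.2383.


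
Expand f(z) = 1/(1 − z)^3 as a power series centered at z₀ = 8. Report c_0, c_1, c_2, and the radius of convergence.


Let w = z − z₀, so z = z₀ + w.
Then 1 − z = 1 − (z₀ + w) = (1 − z₀) − w = -7 − w.
f(z) = 1/(-7 − w)^3 = (1/(-7)^3) · (1 − w/(-7))^{−3}.
By the binomial series (1−u)^{−3} = Σ_{n≥0} C(n+2, 2) u^n for |u|<1, with u = w/(-7):
  c_n = C(n+2, 2) / (-7)^(n+3).
  c_0 = 1/(-7)^3 = -1/343.
  c_1 = 3/(-7)^4 = 3/2401.
  c_2 = 6/(-7)^5 = -6/16807.
The series is valid for |w/d| < 1, i.e. |z − z₀| < |d|.
Radius of convergence: R = |1 − z₀| = |-7| = 7 (distance from z₀ to the singularity z = 1).

c_0 = -1/343, c_1 = 3/2401, c_2 = -6/16807; R = 7.


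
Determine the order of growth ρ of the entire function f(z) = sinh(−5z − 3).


sinh(w) is a linear combination of e^{iw} and e^{−iw} (or e^w, e^{−w} in the hyperbolic case), so |sinh(w)| ≤ e^{|w|}. With w = −5z − 3, |w| ≤ 5|z| + 3 = 5r + 3 on |z| = r, giving M(r) ≤ e^{5r + 3}, so ρ ≤ 1. On a suitable ray (z = it for sin/cos; z = t for sinh/cosh, t real → ∞), |sinh(−5z − 3)| grows like e^{5|t|}/2, so ρ ≥ 1. Hence ρ = 1.
Therefore ρ = 1.

Order ρ = 1.


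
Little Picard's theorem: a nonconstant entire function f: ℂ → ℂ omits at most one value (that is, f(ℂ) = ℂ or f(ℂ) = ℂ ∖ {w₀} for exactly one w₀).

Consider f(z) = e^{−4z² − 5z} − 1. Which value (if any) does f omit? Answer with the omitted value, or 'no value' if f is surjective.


Little Picard bounds the complement of f(ℂ) to at most one point.
The exponent g(z) = −4z² − 5z is a nonconstant polynomial, hence surjective onto ℂ. So e^{g(z)} takes every value in {e^w : w ∈ ℂ} = ℂ ∖ {0}. Adding -1 shifts the range to ℂ ∖ {-1}. f omits exactly -1.

Omitted value: -1.


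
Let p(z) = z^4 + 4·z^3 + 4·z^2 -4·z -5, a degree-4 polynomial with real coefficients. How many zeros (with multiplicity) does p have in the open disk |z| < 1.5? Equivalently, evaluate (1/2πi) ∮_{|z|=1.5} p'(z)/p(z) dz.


The zeros of p are: -1, (-2 + 1i), (-2 - 1i), 1.
Their magnitudes are: 1, 2.236, 2.236, 1.
Zeros with |z| < R = 1.5: -1, 1.
Count = 2.
By the argument principle, (1/2πi) ∮_{|z|=R} p'(z)/p(z) dz equals exactly this count.

Number of zeros inside |z| < 1.5: 2.


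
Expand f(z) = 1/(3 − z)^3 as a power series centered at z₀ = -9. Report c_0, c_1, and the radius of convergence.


Let w = z − z₀, so z = z₀ + w.
Then 3 − z = 3 − (z₀ + w) = (3 − z₀) − w = 12 − w.
f(z) = 1/(12 − w)^3 = (1/(12)^3) · (1 − w/(12))^{−3}.
By the binomial series (1−u)^{−3} = Σ_{n≥0} C(n+2, 2) u^n for |u|<1, with u = w/(12):
  c_n = C(n+2, 2) / (12)^(n+3).
  c_0 = 1/(12)^3 = 1/1728.
  c_1 = 3/(12)^4 = 1/6912.
The series is valid for |w/d| < 1, i.e. |z − z₀| < |d|.
Radius of convergence: R = |3 − z₀| = |12| = 12 (distance from z₀ to the singularity z = 3).

c_0 = 1/1728, c_1 = 1/6912; R = 12.


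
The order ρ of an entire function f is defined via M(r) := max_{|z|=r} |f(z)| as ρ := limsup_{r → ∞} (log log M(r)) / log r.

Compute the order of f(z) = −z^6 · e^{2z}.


M(r) = max_{|z|=r} |-1|·|z|^6·|e^{2z}| = 1·r^6 · e^{2r^1} (the factors attain their maxima compatibly on |z|=r). Then log M(r) = log 1 + 6·log r + 2r^1, dominated by the last term, so log log M(r) ~ 1·log r. The polynomial factor -1z^6 contributes only a log r term and does not affect the order. ρ = 1.
Therefore ρ = 1.

Order ρ = 1.


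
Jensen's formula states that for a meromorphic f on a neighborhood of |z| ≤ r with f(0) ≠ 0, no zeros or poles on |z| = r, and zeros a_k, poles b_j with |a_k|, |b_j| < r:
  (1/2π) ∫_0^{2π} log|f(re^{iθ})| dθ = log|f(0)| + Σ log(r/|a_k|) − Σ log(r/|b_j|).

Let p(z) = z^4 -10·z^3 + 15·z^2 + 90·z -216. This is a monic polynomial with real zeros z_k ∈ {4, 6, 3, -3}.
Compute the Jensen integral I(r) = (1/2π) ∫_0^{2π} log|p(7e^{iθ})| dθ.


Zeros: -3, 3, 4, 6; r = 7.
Inside |z| < r: -3, 3, 4, 6. Outside (|z| ≥ r): ∅.
p(0) = -216, so log|p(0)| = log(216) = 5.3753.
Apply Jensen: I(r) = log|p(0)| + Σ_k log(r/|z_k|), summed over zeros inside |z| < r.
  log(r/|z_k|) for z_k = 4: log(7/4) = 0.5596
  log(r/|z_k|) for z_k = 6: log(7/6) = 0.1542
  log(r/|z_k|) for z_k = 3: log(7/3) = 0.8473
  log(r/|z_k|) for z_k = -3: log(7/3) = 0.8473
Sum over inside zeros: 2.4084.
I(r) = log|p(0)| + (inside sum) = 5.3753 + 2.4084 = 7.7836.
Closed form (all zeros inside, monic): I(r) = n·log(r) = 4·log(7) = 7.7836. ✓

I(r) ≈ 7.7836.


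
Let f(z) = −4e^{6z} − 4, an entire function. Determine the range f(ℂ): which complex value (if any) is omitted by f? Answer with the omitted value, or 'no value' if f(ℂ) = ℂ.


Little Picard bounds the complement of f(ℂ) to at most one point.
e^{6z} is never zero on ℂ, so -4·e^{6z} takes every value in ℂ ∖ {0}. Adding -4 shifts the range to ℂ ∖ {-4}. Thus f omits exactly the value -4.

Omitted value: -4.


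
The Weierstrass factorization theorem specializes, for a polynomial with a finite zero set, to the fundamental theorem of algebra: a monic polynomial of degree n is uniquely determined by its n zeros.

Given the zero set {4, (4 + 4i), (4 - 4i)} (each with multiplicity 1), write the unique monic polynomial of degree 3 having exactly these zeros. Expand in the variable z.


The polynomial is p(z) = ∏_{α ∈ S} (z − α), where S = {4, (4 + 4i), (4 - 4i)}.
Expanding the product yields: p(z) = z^3 -12·z^2 + 64·z -128.
Note conjugate pairs combine to real quadratics: (z − (4+4i))(z − (4−4i)) = z² − 8z + 32.
The resulting polynomial has degree 3 and real coefficients as required.

p(z) = z^3 -12·z^2 + 64·z -128.


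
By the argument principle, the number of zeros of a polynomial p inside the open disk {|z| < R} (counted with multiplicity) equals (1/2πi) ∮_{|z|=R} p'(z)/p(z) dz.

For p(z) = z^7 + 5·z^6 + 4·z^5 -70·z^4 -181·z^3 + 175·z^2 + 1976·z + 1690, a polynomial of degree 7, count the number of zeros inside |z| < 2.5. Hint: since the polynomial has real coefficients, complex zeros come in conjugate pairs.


The zeros of p are: (-2 + 3i), (-2 - 3i), (3 + 1i), (3 - 1i), (-3 + 2i), (-3 - 2i), -1.
Their magnitudes are: 3.606, 3.606, 3.162, 3.162, 3.606, 3.606, 1.
Zeros with |z| < R = 2.5: -1.
Count = 1.
By the argument principle, (1/2πi) ∮_{|z|=R} p'(z)/p(z) dz equals exactly this count.

Number of zeros inside |z| < 2.5: 1.


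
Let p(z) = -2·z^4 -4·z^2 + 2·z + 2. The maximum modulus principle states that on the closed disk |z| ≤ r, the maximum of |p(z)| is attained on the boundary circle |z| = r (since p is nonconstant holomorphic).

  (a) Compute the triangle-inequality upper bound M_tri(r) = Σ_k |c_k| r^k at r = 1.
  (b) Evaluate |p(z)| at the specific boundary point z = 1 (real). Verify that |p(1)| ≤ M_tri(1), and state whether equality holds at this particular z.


Coefficients: c_0 = 2, c_1 = 2, c_2 = -4, c_3 = 0, c_4 = -2. Radius r = 1.
Part (a). Triangle bound: M_tri(r) = Σ_k |c_k| r^k
  = |2|·1^0 + |2|·1^1 + |-4|·1^2 + |0|·1^3 + |-2|·1^4
  = 2 + 2 + 4 + 0 + 2 = 10.
This bounds M(r) := max_{|z|=r} |p(z)| from above; equality holds iff all terms c_k z^k can be made to align in phase at a single z on |z|=r.
Part (b). At z = 1 (real, on the circle |z| = r):
  p(1) = (2)·1^0 + (2)·1^1 + (-4)·1^2 + (0)·1^3 + (-2)·1^4 = -2.
  |p(1)| = 2.
Check: |p(1)| = 2 ≤ 10 = M_tri(1). ✓ Equality does not hold at z = 1 (the coefficients have mixed signs, so the terms do not all align in phase there).

M_tri(1) = 10; |p(1)| = 2; equality at z=1: no.


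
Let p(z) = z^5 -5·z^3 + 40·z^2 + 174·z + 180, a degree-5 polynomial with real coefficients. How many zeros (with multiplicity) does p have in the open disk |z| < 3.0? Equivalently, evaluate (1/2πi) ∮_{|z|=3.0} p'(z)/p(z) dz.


The zeros of p are: (3 + 3i), (3 - 3i), (-2 + 1i), (-2 - 1i), -2.
Their magnitudes are: 4.243, 4.243, 2.236, 2.236, 2.
Zeros with |z| < R = 3.0: (-2 + 1i), (-2 - 1i), -2.
Count = 3.
By the argument principle, (1/2πi) ∮_{|z|=R} p'(z)/p(z) dz equals exactly this count.

Number of zeros inside |z| < 3.0: 3.


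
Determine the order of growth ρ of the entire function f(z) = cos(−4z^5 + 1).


Write cos(w) = (e^{iw} ± e^{−iw})/(2 or 2i), so |cos(w)| ≤ e^{|w|}. With w = −4z^5 + 1, |w| ≤ 4r^5 + 1 on |z|=r, giving M(r) ≤ e^{4r^5 + 1} and ρ ≤ 5. For the lower bound, choose z on |z|=r with -4z^5 purely imaginary of modulus 4r^5; then |cos(−4z^5 + 1)| grows like e^{4r^5}/2, so ρ ≥ 5. Hence ρ = 5.
Therefore ρ = 5.

Order ρ = 5.


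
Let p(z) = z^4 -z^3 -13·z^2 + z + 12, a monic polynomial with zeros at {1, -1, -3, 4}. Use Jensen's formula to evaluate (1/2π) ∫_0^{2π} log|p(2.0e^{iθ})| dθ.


Zeros: -3, -1, 1, 4; r = 2.0.
Inside |z| < r: -1, 1. Outside (|z| ≥ r): -3, 4.
p(0) = 12, so log|p(0)| = log(12) = 2.4849.
Apply Jensen: I(r) = log|p(0)| + Σ_k log(r/|z_k|), summed over zeros inside |z| < r.
  log(r/|z_k|) for z_k = 1: log(2.0/1) = 0.6931
  log(r/|z_k|) for z_k = -1: log(2.0/1) = 0.6931
  Outside zeros (-3, 4) contribute nothing to the Jensen sum.
Sum over inside zeros: 1.3863.
I(r) = log|p(0)| + (inside sum) = 2.4849 + 1.3863 = 3.8712.
Note: since some zeros are outside |z| ≤ r, the simplified n·log(r) form does NOT apply — only the inside zeros contribute.

I(r) ≈ 3.8712.


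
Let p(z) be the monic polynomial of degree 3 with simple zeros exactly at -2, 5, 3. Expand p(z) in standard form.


The polynomial is p(z) = ∏_{α ∈ S} (z − α), where S = {-2, 5, 3}.
Expanding the product yields: p(z) = z^3 -6·z^2 -z + 30.
The resulting polynomial has degree 3 and real coefficients as required.

p(z) = z^3 -6·z^2 -z + 30.


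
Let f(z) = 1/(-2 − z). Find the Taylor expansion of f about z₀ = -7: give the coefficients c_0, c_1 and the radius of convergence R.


Let w = z − z₀, so z = z₀ + w.
Then -2 − z = -2 − (z₀ + w) = (-2 − z₀) − w = 5 − w.
f(z) = 1/(5 − w) = (1/(5)) · 1/(1 − w/(5)) = Σ_{n≥0} w^n / (5)^(n+1).
So c_n = 1/(5)^(n+1):
  c_0 = 1/(5)^1 = 1/5.
  c_1 = 1/(5)^2 = 1/25.
The series is valid for |w/d| < 1, i.e. |z − z₀| < |d|.
Radius of convergence: R = |-2 − z₀| = |5| = 5 (distance from z₀ to the singularity z = -2).

c_0 = 1/5, c_1 = 1/25; R = 5.


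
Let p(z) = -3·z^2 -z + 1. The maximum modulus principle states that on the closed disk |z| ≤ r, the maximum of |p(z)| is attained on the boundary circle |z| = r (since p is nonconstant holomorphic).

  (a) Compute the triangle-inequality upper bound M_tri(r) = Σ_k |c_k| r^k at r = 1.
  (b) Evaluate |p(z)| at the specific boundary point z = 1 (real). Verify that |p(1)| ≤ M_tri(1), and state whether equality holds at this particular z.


Coefficients: c_0 = 1, c_1 = -1, c_2 = -3. Radius r = 1.
Part (a). Triangle bound: M_tri(r) = Σ_k |c_k| r^k
  = |1|·1^0 + |-1|·1^1 + |-3|·1^2
  = 1 + 1 + 3 = 5.
This bounds M(r) := max_{|z|=r} |p(z)| from above; equality holds iff all terms c_k z^k can be made to align in phase at a single z on |z|=r.
Part (b). At z = 1 (real, on the circle |z| = r):
  p(1) = (1)·1^0 + (-1)·1^1 + (-3)·1^2 = -3.
  |p(1)| = 3.
Check: |p(1)| = 3 ≤ 5 = M_tri(1). ✓ Equality does not hold at z = 1 (the coefficients have mixed signs, so the terms do not all align in phase there).

M_tri(1) = 5; |p(1)| = 3; equality at z=1: no.


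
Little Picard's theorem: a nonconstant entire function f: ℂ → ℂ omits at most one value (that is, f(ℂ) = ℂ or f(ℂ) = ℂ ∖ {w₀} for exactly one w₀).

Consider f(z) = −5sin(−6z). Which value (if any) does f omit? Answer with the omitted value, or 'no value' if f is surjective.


Little Picard bounds the complement of f(ℂ) to at most one point.
sin is entire and surjective onto ℂ: for every w ∈ ℂ, sin(ζ) = w has a solution ζ ∈ ℂ (e.g., via the complex inverse arcsin). With ζ = −6z this gives z = ζ/(-6). Then -5·sin(−6z) takes every value in -5·ℂ = ℂ, and adding 0 is a bijection of ℂ. So f is surjective and omits no value. (Note: only on the real line is sin bounded by [−1, 1].)

Omitted value: no value.


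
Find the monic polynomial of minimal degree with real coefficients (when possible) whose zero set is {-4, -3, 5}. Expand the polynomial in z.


The polynomial is p(z) = ∏_{α ∈ S} (z − α), where S = {-4, -3, 5}.
Expanding the product yields: p(z) = z^3 + 2·z^2 -23·z -60.
The resulting polynomial has degree 3 and real coefficients as required.

p(z) = z^3 + 2·z^2 -23·z -60.


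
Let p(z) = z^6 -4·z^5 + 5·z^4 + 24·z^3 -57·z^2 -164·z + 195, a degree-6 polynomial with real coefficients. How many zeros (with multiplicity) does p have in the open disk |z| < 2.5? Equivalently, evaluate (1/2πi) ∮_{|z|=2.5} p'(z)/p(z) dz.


The zeros of p are: 3, (2 + 3i), (2 - 3i), 1, (-2 + 1i), (-2 - 1i).
Their magnitudes are: 3, 3.606, 3.606, 1, 2.236, 2.236.
Zeros with |z| < R = 2.5: 1, (-2 + 1i), (-2 - 1i).
Count = 3.
By the argument principle, (1/2πi) ∮_{|z|=R} p'(z)/p(z) dz equals exactly this count.

Number of zeros inside |z| < 2.5: 3.


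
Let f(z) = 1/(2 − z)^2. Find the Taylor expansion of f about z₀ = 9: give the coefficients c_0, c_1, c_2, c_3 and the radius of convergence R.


Let w = z − z₀, so z = z₀ + w.
Then 2 − z = 2 − (z₀ + w) = (2 − z₀) − w = -7 − w.
f(z) = 1/(-7 − w)^2 = (1/(-7)^2) · (1 − w/(-7))^{−2}.
By the binomial series (1−u)^{−2} = Σ_{n≥0} C(n+1, 1) u^n for |u|<1, with u = w/(-7):
  c_n = C(n+1, 1) / (-7)^(n+2).
  c_0 = 1/(-7)^2 = 1/49.
  c_1 = 2/(-7)^3 = -2/343.
  c_2 = 3/(-7)^4 = 3/2401.
  c_3 = 4/(-7)^5 = -4/16807.
The series is valid for |w/d| < 1, i.e. |z − z₀| < |d|.
Radius of convergence: R = |2 − z₀| = |-7| = 7 (distance from z₀ to the singularity z = 2).

c_0 = 1/49, c_1 = -2/343, c_2 = 3/2401, c_3 = -4/16807; R = 7.


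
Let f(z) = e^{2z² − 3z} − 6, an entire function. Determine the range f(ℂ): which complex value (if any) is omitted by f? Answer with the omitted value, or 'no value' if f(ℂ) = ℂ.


Little Picard bounds the complement of f(ℂ) to at most one point.
The exponent g(z) = 2z² − 3z is a nonconstant polynomial, hence surjective onto ℂ. So e^{g(z)} takes every value in {e^w : w ∈ ℂ} = ℂ ∖ {0}. Adding -6 shifts the range to ℂ ∖ {-6}. f omits exactly -6.

Omitted value: -6.


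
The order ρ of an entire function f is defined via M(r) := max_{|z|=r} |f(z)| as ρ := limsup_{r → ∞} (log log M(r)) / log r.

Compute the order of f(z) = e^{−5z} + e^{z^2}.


Each summand is entire of order 1 and 2 respectively (as in the single-exponential case). The order of a sum is at most the max of the orders, so ρ ≤ 2. For the lower bound: on |z|=r choose arg z so that 1z^2 is real positive; then |e^{1z^2}| = e^{1r^2} while |e^{-5z}| ≤ e^{5r^1} = o(e^{1r^2}). So |f| ≥ e^{1r^2}(1 − o(1)) and ρ ≥ 2. Hence ρ = max(1, 2) = 2.
Therefore ρ = 2.

Order ρ = 2.


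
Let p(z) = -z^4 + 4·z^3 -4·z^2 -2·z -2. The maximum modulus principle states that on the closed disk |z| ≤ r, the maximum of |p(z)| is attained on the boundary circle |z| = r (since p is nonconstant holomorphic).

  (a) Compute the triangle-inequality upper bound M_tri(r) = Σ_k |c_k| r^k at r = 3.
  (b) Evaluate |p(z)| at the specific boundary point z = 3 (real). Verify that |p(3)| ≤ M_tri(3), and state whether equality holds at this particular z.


Coefficients: c_0 = -2, c_1 = -2, c_2 = -4, c_3 = 4, c_4 = -1. Radius r = 3.
Part (a). Triangle bound: M_tri(r) = Σ_k |c_k| r^k
  = |-2|·3^0 + |-2|·3^1 + |-4|·3^2 + |4|·3^3 + |-1|·3^4
  = 2 + 6 + 36 + 108 + 81 = 233.
This bounds M(r) := max_{|z|=r} |p(z)| from above; equality holds iff all terms c_k z^k can be made to align in phase at a single z on |z|=r.
Part (b). At z = 3 (real, on the circle |z| = r):
  p(3) = (-2)·3^0 + (-2)·3^1 + (-4)·3^2 + (4)·3^3 + (-1)·3^4 = -17.
  |p(3)| = 17.
Check: |p(3)| = 17 ≤ 233 = M_tri(3). ✓ Equality does not hold at z = 3 (the coefficients have mixed signs, so the terms do not all align in phase there).

M_tri(3) = 233; |p(3)| = 17; equality at z=3: no.


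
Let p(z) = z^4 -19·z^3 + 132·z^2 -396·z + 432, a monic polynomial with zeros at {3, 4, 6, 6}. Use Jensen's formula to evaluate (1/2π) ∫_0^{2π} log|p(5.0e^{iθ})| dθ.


Zeros: 3, 4, 6, 6; r = 5.0.
Inside |z| < r: 3, 4. Outside (|z| ≥ r): 6, 6.
p(0) = 432, so log|p(0)| = log(432) = 6.0684.
Apply Jensen: I(r) = log|p(0)| + Σ_k log(r/|z_k|), summed over zeros inside |z| < r.
  log(r/|z_k|) for z_k = 3: log(5.0/3) = 0.5108
  log(r/|z_k|) for z_k = 4: log(5.0/4) = 0.2231
  Outside zeros (6, 6) contribute nothing to the Jensen sum.
Sum over inside zeros: 0.7340.
I(r) = log|p(0)| + (inside sum) = 6.0684 + 0.7340 = 6.8024.
Note: since some zeros are outside |z| ≤ r, the simplified n·log(r) form does NOT apply — only the inside zeros contribute.

I(r) ≈ 6.8024.


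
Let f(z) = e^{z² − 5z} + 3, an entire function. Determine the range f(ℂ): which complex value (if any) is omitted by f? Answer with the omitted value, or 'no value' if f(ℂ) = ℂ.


Little Picard bounds the complement of f(ℂ) to at most one point.
The exponent g(z) = z² − 5z is a nonconstant polynomial, hence surjective onto ℂ. So e^{g(z)} takes every value in {e^w : w ∈ ℂ} = ℂ ∖ {0}. Adding 3 shifts the range to ℂ ∖ {3}. f omits exactly 3.

Omitted value: 3.


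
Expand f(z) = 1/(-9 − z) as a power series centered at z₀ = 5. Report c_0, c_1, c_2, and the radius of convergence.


Let w = z − z₀, so z = z₀ + w.
Then -9 − z = -9 − (z₀ + w) = (-9 − z₀) − w = -14 − w.
f(z) = 1/(-14 − w) = (1/(-14)) · 1/(1 − w/(-14)) = Σ_{n≥0} w^n / (-14)^(n+1).
So c_n = 1/(-14)^(n+1):
  c_0 = 1/(-14)^1 = -1/14.
  c_1 = 1/(-14)^2 = 1/196.
  c_2 = 1/(-14)^3 = -1/2744.
The series is valid for |w/d| < 1, i.e. |z − z₀| < |d|.
Radius of convergence: R = |-9 − z₀| = |-14| = 14 (distance from z₀ to the singularity z = -9).

c_0 = -1/14, c_1 = 1/196, c_2 = -1/2744; R = 14.


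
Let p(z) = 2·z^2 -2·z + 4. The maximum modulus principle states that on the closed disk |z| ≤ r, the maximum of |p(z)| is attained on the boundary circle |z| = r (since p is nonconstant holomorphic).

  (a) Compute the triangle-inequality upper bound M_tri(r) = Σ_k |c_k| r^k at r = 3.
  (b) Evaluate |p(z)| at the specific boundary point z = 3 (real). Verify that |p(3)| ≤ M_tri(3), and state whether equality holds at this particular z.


Coefficients: c_0 = 4, c_1 = -2, c_2 = 2. Radius r = 3.
Part (a). Triangle bound: M_tri(r) = Σ_k |c_k| r^k
  = |4|·3^0 + |-2|·3^1 + |2|·3^2
  = 4 + 6 + 18 = 28.
This bounds M(r) := max_{|z|=r} |p(z)| from above; equality holds iff all terms c_k z^k can be made to align in phase at a single z on |z|=r.
Part (b). At z = 3 (real, on the circle |z| = r):
  p(3) = (4)·3^0 + (-2)·3^1 + (2)·3^2 = 16.
  |p(3)| = 16.
Check: |p(3)| = 16 ≤ 28 = M_tri(3). ✓ Equality does not hold at z = 3 (the coefficients have mixed signs, so the terms do not all align in phase there).

M_tri(3) = 28; |p(3)| = 16; equality at z=3: no.


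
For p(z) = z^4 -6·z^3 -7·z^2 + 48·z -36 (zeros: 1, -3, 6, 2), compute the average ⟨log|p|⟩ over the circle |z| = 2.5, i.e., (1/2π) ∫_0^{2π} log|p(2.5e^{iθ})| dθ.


Zeros: -3, 1, 2, 6; r = 2.5.
Inside |z| < r: 1, 2. Outside (|z| ≥ r): -3, 6.
p(0) = -36, so log|p(0)| = log(36) = 3.5835.
Apply Jensen: I(r) = log|p(0)| + Σ_k log(r/|z_k|), summed over zeros inside |z| < r.
  log(r/|z_k|) for z_k = 1: log(2.5/1) = 0.9163
  log(r/|z_k|) for z_k = 2: log(2.5/2) = 0.2231
  Outside zeros (-3, 6) contribute nothing to the Jensen sum.
Sum over inside zeros: 1.1394.
I(r) = log|p(0)| + (inside sum) = 3.5835 + 1.1394 = 4.7230.
Note: since some zeros are outside |z| ≤ r, the simplified n·log(r) form does NOT apply — only the inside zeros contribute.

I(r) ≈ 4.7230.


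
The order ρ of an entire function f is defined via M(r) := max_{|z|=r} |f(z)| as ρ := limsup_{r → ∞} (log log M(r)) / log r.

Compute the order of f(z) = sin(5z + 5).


sin(w) is a linear combination of e^{iw} and e^{−iw} (or e^w, e^{−w} in the hyperbolic case), so |sin(w)| ≤ e^{|w|}. With w = 5z + 5, |w| ≤ 5|z| + 5 = 5r + 5 on |z| = r, giving M(r) ≤ e^{5r + 5}, so ρ ≤ 1. On a suitable ray (z = it for sin/cos; z = t for sinh/cosh, t real → ∞), |sin(5z + 5)| grows like e^{5|t|}/2, so ρ ≥ 1. Hence ρ = 1.
Therefore ρ = 1.

Order ρ = 1.


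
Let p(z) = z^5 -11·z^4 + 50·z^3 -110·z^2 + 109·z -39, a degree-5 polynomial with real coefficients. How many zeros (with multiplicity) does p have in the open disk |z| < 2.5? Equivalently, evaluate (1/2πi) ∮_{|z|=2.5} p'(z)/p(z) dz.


The zeros of p are: 3, 1, (3 + 2i), (3 - 2i), 1.
Their magnitudes are: 3, 1, 3.606, 3.606, 1.
Zeros with |z| < R = 2.5: 1, 1.
Count = 2.
By the argument principle, (1/2πi) ∮_{|z|=R} p'(z)/p(z) dz equals exactly this count.

Number of zeros inside |z| < 2.5: 2.


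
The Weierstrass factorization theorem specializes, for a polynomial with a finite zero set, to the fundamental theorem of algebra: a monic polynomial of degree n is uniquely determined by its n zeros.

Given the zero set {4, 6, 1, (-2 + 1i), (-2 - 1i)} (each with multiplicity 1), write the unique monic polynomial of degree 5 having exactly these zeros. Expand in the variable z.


The polynomial is p(z) = ∏_{α ∈ S} (z − α), where S = {4, 6, 1, (-2 + 1i), (-2 - 1i)}.
Expanding the product yields: p(z) = z^5 -7·z^4 -5·z^3 + 57·z^2 + 74·z -120.
Note conjugate pairs combine to real quadratics: (z − (-2+1i))(z − (-2−1i)) = z² + 4z + 5.
The resulting polynomial has degree 5 and real coefficients as required.

p(z) = z^5 -7·z^4 -5·z^3 + 57·z^2 + 74·z -120.


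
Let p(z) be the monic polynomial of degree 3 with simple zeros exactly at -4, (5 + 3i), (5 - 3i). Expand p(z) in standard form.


The polynomial is p(z) = ∏_{α ∈ S} (z − α), where S = {-4, (5 + 3i), (5 - 3i)}.
Expanding the product yields: p(z) = z^3 -6·z^2 -6·z + 136.
Note conjugate pairs combine to real quadratics: (z − (5+3i))(z − (5−3i)) = z² − 10z + 34.
The resulting polynomial has degree 3 and real coefficients as required.

p(z) = z^3 -6·z^2 -6·z + 136.


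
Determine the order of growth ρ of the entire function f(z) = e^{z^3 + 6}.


|e^{z^3 + 6}| = e^{Re(1·z^3) + 6} ≤ e^{1|z|^3 + 6} = e^{1r^3 + 6} on |z| = r, so ρ ≤ 3. Choosing z on |z|=r so that 1·z^3 is real positive (always possible by picking arg z appropriately) gives |f(z)| = e^{1r^3 + 6}, matching the bound. The additive constant 6 does not affect log log M(r) ~ 3·log r. Hence ρ = 3.
Therefore ρ = 3.

Order ρ = 3.


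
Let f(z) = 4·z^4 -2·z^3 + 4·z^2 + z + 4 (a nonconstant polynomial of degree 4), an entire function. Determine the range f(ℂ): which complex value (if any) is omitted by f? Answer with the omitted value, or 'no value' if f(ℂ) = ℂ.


Little Picard bounds the complement of f(ℂ) to at most one point.
For every w ∈ ℂ, the equation p(z) − w = 0 is a nonconstant polynomial in z and hence has at least one root by the fundamental theorem of algebra. So p is surjective onto ℂ, omitting no value.

Omitted value: no value.


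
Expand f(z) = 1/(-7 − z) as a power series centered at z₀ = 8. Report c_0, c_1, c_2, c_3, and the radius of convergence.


Let w = z − z₀, so z = z₀ + w.
Then -7 − z = -7 − (z₀ + w) = (-7 − z₀) − w = -15 − w.
f(z) = 1/(-15 − w) = (1/(-15)) · 1/(1 − w/(-15)) = Σ_{n≥0} w^n / (-15)^(n+1).
So c_n = 1/(-15)^(n+1):
  c_0 = 1/(-15)^1 = -1/15.
  c_1 = 1/(-15)^2 = 1/225.
  c_2 = 1/(-15)^3 = -1/3375.
  c_3 = 1/(-15)^4 = 1/50625.
The series is valid for |w/d| < 1, i.e. |z − z₀| < |d|.
Radius of convergence: R = |-7 − z₀| = |-15| = 15 (distance from z₀ to the singularity z = -7).

c_0 = -1/15, c_1 = 1/225, c_2 = -1/3375, c_3 = 1/50625; R = 15.


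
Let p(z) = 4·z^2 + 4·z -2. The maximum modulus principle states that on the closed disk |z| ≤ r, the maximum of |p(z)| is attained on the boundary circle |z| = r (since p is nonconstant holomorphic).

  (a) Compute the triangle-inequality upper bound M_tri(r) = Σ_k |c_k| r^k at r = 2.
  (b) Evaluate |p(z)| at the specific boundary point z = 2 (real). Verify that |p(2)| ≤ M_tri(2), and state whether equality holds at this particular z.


Coefficients: c_0 = -2, c_1 = 4, c_2 = 4. Radius r = 2.
Part (a). Triangle bound: M_tri(r) = Σ_k |c_k| r^k
  = |-2|·2^0 + |4|·2^1 + |4|·2^2
  = 2 + 8 + 16 = 26.
This bounds M(r) := max_{|z|=r} |p(z)| from above; equality holds iff all terms c_k z^k can be made to align in phase at a single z on |z|=r.
Part (b). At z = 2 (real, on the circle |z| = r):
  p(2) = (-2)·2^0 + (4)·2^1 + (4)·2^2 = 22.
  |p(2)| = 22.
Check: |p(2)| = 22 ≤ 26 = M_tri(2). ✓ Equality does not hold at z = 2 (the coefficients have mixed signs, so the terms do not all align in phase there).

M_tri(2) = 26; |p(2)| = 22; equality at z=2: no.


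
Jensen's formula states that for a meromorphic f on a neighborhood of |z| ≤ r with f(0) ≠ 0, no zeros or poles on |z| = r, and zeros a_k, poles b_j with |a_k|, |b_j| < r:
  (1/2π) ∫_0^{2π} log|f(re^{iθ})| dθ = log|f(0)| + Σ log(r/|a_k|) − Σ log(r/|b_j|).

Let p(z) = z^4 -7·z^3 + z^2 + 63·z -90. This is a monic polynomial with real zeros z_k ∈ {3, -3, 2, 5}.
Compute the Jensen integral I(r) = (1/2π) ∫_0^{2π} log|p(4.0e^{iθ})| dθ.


Zeros: -3, 2, 3, 5; r = 4.0.
Inside |z| < r: -3, 2, 3. Outside (|z| ≥ r): 5.
p(0) = -90, so log|p(0)| = log(90) = 4.4998.
Apply Jensen: I(r) = log|p(0)| + Σ_k log(r/|z_k|), summed over zeros inside |z| < r.
  log(r/|z_k|) for z_k = 3: log(4.0/3) = 0.2877
  log(r/|z_k|) for z_k = -3: log(4.0/3) = 0.2877
  log(r/|z_k|) for z_k = 2: log(4.0/2) = 0.6931
  Outside zeros (5) contribute nothing to the Jensen sum.
Sum over inside zeros: 1.2685.
I(r) = log|p(0)| + (inside sum) = 4.4998 + 1.2685 = 5.7683.
Note: since some zeros are outside |z| ≤ r, the simplified n·log(r) form does NOT apply — only the inside zeros contribute.

I(r) ≈ 5.7683.


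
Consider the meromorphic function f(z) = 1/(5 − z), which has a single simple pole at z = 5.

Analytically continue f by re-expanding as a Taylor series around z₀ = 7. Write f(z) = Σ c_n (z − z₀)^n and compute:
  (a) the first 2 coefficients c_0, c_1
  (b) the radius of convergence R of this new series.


Let w = z − z₀, so z = z₀ + w.
Then 5 − z = 5 − (z₀ + w) = (5 − z₀) − w = -2 − w.
f(z) = 1/(-2 − w) = (1/(-2)) · 1/(1 − w/(-2)) = Σ_{n≥0} w^n / (-2)^(n+1).
So c_n = 1/(-2)^(n+1):
  c_0 = 1/(-2)^1 = -1/2.
  c_1 = 1/(-2)^2 = 1/4.
The series is valid for |w/d| < 1, i.e. |z − z₀| < |d|.
Radius of convergence: R = |5 − z₀| = |-2| = 2 (distance from z₀ to the singularity z = 5).

c_0 = -1/2, c_1 = 1/4; R = 2.


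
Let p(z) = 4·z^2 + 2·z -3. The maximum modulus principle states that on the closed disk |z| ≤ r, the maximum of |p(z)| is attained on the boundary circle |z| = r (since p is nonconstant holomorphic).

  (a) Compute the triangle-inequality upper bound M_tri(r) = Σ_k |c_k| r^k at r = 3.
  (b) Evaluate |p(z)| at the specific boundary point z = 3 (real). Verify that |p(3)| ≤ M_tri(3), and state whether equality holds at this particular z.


Coefficients: c_0 = -3, c_1 = 2, c_2 = 4. Radius r = 3.
Part (a). Triangle bound: M_tri(r) = Σ_k |c_k| r^k
  = |-3|·3^0 + |2|·3^1 + |4|·3^2
  = 3 + 6 + 36 = 45.
This bounds M(r) := max_{|z|=r} |p(z)| from above; equality holds iff all terms c_k z^k can be made to align in phase at a single z on |z|=r.
Part (b). At z = 3 (real, on the circle |z| = r):
  p(3) = (-3)·3^0 + (2)·3^1 + (4)·3^2 = 39.
  |p(3)| = 39.
Check: |p(3)| = 39 ≤ 45 = M_tri(3). ✓ Equality does not hold at z = 3 (the coefficients have mixed signs, so the terms do not all align in phase there).

M_tri(3) = 45; |p(3)| = 39; equality at z=3: no.


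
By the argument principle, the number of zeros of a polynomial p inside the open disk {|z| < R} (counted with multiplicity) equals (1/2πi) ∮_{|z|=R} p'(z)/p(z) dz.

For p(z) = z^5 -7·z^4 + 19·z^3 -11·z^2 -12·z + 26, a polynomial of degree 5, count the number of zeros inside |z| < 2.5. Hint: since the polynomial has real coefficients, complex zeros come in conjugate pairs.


The zeros of p are: (1 + 1i), (1 - 1i), -1, (3 + 2i), (3 - 2i).
Their magnitudes are: 1.414, 1.414, 1, 3.606, 3.606.
Zeros with |z| < R = 2.5: (1 + 1i), (1 - 1i), -1.
Count = 3.
By the argument principle, (1/2πi) ∮_{|z|=R} p'(z)/p(z) dz equals exactly this count.

Number of zeros inside |z| < 2.5: 3.


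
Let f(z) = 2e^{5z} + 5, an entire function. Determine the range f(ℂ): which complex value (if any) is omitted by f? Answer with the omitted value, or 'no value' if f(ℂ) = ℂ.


Little Picard bounds the complement of f(ℂ) to at most one point.
e^{5z} is never zero on ℂ, so 2·e^{5z} takes every value in ℂ ∖ {0}. Adding 5 shifts the range to ℂ ∖ {5}. Thus f omits exactly the value 5.

Omitted value: 5.


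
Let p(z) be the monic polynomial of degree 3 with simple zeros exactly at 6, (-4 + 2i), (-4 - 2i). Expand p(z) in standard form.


The polynomial is p(z) = ∏_{α ∈ S} (z − α), where S = {6, (-4 + 2i), (-4 - 2i)}.
Expanding the product yields: p(z) = z^3 + 2·z^2 -28·z -120.
Note conjugate pairs combine to real quadratics: (z − (-4+2i))(z − (-4−2i)) = z² + 8z + 20.
The resulting polynomial has degree 3 and real coefficients as required.

p(z) = z^3 + 2·z^2 -28·z -120.


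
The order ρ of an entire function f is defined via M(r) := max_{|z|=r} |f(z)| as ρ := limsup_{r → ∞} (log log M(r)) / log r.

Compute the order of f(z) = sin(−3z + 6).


sin(w) is a linear combination of e^{iw} and e^{−iw} (or e^w, e^{−w} in the hyperbolic case), so |sin(w)| ≤ e^{|w|}. With w = −3z + 6, |w| ≤ 3|z| + 6 = 3r + 6 on |z| = r, giving M(r) ≤ e^{3r + 6}, so ρ ≤ 1. On a suitable ray (z = it for sin/cos; z = t for sinh/cosh, t real → ∞), |sin(−3z + 6)| grows like e^{3|t|}/2, so ρ ≥ 1. Hence ρ = 1.
Therefore ρ = 1.

Order ρ = 1.


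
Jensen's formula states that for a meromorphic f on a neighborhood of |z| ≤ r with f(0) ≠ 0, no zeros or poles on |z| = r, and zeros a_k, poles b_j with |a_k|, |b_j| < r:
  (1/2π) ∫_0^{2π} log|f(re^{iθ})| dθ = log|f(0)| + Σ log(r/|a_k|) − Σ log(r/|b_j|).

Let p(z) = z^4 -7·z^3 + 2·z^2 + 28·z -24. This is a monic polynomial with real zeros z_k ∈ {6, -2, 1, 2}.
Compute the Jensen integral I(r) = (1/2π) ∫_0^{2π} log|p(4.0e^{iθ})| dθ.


Zeros: -2, 1, 2, 6; r = 4.0.
Inside |z| < r: -2, 1, 2. Outside (|z| ≥ r): 6.
p(0) = -24, so log|p(0)| = log(24) = 3.1781.
Apply Jensen: I(r) = log|p(0)| + Σ_k log(r/|z_k|), summed over zeros inside |z| < r.
  log(r/|z_k|) for z_k = -2: log(4.0/2) = 0.6931
  log(r/|z_k|) for z_k = 1: log(4.0/1) = 1.3863
  log(r/|z_k|) for z_k = 2: log(4.0/2) = 0.6931
  Outside zeros (6) contribute nothing to the Jensen sum.
Sum over inside zeros: 2.7726.
I(r) = log|p(0)| + (inside sum) = 3.1781 + 2.7726 = 5.9506.
Note: since some zeros are outside |z| ≤ r, the simplified n·log(r) form does NOT apply — only the inside zeros contribute.

I(r) ≈ 5.9506.


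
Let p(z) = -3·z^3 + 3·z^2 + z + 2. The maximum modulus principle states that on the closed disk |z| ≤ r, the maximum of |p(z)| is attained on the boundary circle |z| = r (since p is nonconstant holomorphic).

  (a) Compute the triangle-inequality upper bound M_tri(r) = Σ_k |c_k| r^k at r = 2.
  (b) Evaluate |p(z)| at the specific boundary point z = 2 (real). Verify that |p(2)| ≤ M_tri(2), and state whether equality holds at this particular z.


Coefficients: c_0 = 2, c_1 = 1, c_2 = 3, c_3 = -3. Radius r = 2.
Part (a). Triangle bound: M_tri(r) = Σ_k |c_k| r^k
  = |2|·2^0 + |1|·2^1 + |3|·2^2 + |-3|·2^3
  = 2 + 2 + 12 + 24 = 40.
This bounds M(r) := max_{|z|=r} |p(z)| from above; equality holds iff all terms c_k z^k can be made to align in phase at a single z on |z|=r.
Part (b). At z = 2 (real, on the circle |z| = r):
  p(2) = (2)·2^0 + (1)·2^1 + (3)·2^2 + (-3)·2^3 = -8.
  |p(2)| = 8.
Check: |p(2)| = 8 ≤ 40 = M_tri(2). ✓ Equality does not hold at z = 2 (the coefficients have mixed signs, so the terms do not all align in phase there).

M_tri(2) = 40; |p(2)| = 8; equality at z=2: no.


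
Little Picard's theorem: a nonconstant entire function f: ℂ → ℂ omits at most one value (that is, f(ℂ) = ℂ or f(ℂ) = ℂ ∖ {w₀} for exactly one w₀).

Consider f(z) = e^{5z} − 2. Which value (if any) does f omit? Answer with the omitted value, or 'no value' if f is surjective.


Little Picard bounds the complement of f(ℂ) to at most one point.
e^{5z} is never zero on ℂ, so 1·e^{5z} takes every value in ℂ ∖ {0}. Adding -2 shifts the range to ℂ ∖ {-2}. Thus f omits exactly the value -2.

Omitted value: -2.


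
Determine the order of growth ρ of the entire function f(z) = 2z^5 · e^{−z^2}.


M(r) = max_{|z|=r} |2|·|z|^5·|e^{−z^2}| = 2·r^5 · e^{1r^2} (the factors attain their maxima compatibly on |z|=r). Then log M(r) = log 2 + 5·log r + 1r^2, dominated by the last term, so log log M(r) ~ 2·log r. The polynomial factor 2z^5 contributes only a log r term and does not affect the order. ρ = 2.
Therefore ρ = 2.

Order ρ = 2.


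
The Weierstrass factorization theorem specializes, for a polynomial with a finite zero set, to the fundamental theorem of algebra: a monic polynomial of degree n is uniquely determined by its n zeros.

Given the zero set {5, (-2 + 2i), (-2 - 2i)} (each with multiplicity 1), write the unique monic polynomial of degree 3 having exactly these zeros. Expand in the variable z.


The polynomial is p(z) = ∏_{α ∈ S} (z − α), where S = {5, (-2 + 2i), (-2 - 2i)}.
Expanding the product yields: p(z) = z^3 -z^2 -12·z -40.
Note conjugate pairs combine to real quadratics: (z − (-2+2i))(z − (-2−2i)) = z² + 4z + 8.
The resulting polynomial has degree 3 and real coefficients as required.

p(z) = z^3 -z^2 -12·z -40.


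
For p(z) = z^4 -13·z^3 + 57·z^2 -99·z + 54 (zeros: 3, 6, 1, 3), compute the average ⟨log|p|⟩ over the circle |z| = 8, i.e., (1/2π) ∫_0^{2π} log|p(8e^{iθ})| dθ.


Zeros: 1, 3, 3, 6; r = 8.
Inside |z| < r: 1, 3, 3, 6. Outside (|z| ≥ r): ∅.
p(0) = 54, so log|p(0)| = log(54) = 3.9890.
Apply Jensen: I(r) = log|p(0)| + Σ_k log(r/|z_k|), summed over zeros inside |z| < r.
  log(r/|z_k|) for z_k = 3: log(8/3) = 0.9808
  log(r/|z_k|) for z_k = 6: log(8/6) = 0.2877
  log(r/|z_k|) for z_k = 1: log(8/1) = 2.0794
  log(r/|z_k|) for z_k = 3: log(8/3) = 0.9808
Sum over inside zeros: 4.3288.
I(r) = log|p(0)| + (inside sum) = 3.9890 + 4.3288 = 8.3178.
Closed form (all zeros inside, monic): I(r) = n·log(r) = 4·log(8) = 8.3178. ✓

I(r) ≈ 8.3178.


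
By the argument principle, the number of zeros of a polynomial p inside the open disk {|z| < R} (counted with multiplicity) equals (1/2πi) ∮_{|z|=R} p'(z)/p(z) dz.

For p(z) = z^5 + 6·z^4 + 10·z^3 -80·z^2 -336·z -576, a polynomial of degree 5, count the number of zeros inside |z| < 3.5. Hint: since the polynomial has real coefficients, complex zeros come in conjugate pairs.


The zeros of p are: (-2 + 2i), (-2 - 2i), 4, (-3 + 3i), (-3 - 3i).
Their magnitudes are: 2.828, 2.828, 4, 4.243, 4.243.
Zeros with |z| < R = 3.5: (-2 + 2i), (-2 - 2i).
Count = 2.
By the argument principle, (1/2πi) ∮_{|z|=R} p'(z)/p(z) dz equals exactly this count.

Number of zeros inside |z| < 3.5: 2.


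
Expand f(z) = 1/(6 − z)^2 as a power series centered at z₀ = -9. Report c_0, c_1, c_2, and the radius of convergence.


Let w = z − z₀, so z = z₀ + w.
Then 6 − z = 6 − (z₀ + w) = (6 − z₀) − w = 15 − w.
f(z) = 1/(15 − w)^2 = (1/(15)^2) · (1 − w/(15))^{−2}.
By the binomial series (1−u)^{−2} = Σ_{n≥0} C(n+1, 1) u^n for |u|<1, with u = w/(15):
  c_n = C(n+1, 1) / (15)^(n+2).
  c_0 = 1/(15)^2 = 1/225.
  c_1 = 2/(15)^3 = 2/3375.
  c_2 = 3/(15)^4 = 1/16875.
The series is valid for |w/d| < 1, i.e. |z − z₀| < |d|.
Radius of convergence: R = |6 − z₀| = |15| = 15 (distance from z₀ to the singularity z = 6).

c_0 = 1/225, c_1 = 2/3375, c_2 = 1/16875; R = 15.


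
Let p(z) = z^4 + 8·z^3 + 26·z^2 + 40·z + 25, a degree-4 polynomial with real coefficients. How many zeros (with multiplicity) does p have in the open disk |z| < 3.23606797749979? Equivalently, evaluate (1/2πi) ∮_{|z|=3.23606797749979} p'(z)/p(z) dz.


The zeros of p are: (-2 + 1i), (-2 - 1i), (-2 + 1i), (-2 - 1i).
Their magnitudes are: 2.236, 2.236, 2.236, 2.236.
Zeros with |z| < R = 3.23606797749979: (-2 + 1i), (-2 - 1i), (-2 + 1i), (-2 - 1i).
Count = 4.
By the argument principle, (1/2πi) ∮_{|z|=R} p'(z)/p(z) dz equals exactly this count.

Number of zeros inside |z| < 3.23606797749979: 4.


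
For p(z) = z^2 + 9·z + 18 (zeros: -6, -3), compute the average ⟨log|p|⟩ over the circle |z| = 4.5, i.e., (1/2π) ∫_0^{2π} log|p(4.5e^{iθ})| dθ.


Zeros: -6, -3; r = 4.5.
Inside |z| < r: -3. Outside (|z| ≥ r): -6.
p(0) = 18, so log|p(0)| = log(18) = 2.8904.
Apply Jensen: I(r) = log|p(0)| + Σ_k log(r/|z_k|), summed over zeros inside |z| < r.
  log(r/|z_k|) for z_k = -3: log(4.5/3) = 0.4055
  Outside zeros (-6) contribute nothing to the Jensen sum.
Sum over inside zeros: 0.4055.
I(r) = log|p(0)| + (inside sum) = 2.8904 + 0.4055 = 3.2958.
Note: since some zeros are outside |z| ≤ r, the simplified n·log(r) form does NOT apply — only the inside zeros contribute.

I(r) ≈ 3.2958.
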